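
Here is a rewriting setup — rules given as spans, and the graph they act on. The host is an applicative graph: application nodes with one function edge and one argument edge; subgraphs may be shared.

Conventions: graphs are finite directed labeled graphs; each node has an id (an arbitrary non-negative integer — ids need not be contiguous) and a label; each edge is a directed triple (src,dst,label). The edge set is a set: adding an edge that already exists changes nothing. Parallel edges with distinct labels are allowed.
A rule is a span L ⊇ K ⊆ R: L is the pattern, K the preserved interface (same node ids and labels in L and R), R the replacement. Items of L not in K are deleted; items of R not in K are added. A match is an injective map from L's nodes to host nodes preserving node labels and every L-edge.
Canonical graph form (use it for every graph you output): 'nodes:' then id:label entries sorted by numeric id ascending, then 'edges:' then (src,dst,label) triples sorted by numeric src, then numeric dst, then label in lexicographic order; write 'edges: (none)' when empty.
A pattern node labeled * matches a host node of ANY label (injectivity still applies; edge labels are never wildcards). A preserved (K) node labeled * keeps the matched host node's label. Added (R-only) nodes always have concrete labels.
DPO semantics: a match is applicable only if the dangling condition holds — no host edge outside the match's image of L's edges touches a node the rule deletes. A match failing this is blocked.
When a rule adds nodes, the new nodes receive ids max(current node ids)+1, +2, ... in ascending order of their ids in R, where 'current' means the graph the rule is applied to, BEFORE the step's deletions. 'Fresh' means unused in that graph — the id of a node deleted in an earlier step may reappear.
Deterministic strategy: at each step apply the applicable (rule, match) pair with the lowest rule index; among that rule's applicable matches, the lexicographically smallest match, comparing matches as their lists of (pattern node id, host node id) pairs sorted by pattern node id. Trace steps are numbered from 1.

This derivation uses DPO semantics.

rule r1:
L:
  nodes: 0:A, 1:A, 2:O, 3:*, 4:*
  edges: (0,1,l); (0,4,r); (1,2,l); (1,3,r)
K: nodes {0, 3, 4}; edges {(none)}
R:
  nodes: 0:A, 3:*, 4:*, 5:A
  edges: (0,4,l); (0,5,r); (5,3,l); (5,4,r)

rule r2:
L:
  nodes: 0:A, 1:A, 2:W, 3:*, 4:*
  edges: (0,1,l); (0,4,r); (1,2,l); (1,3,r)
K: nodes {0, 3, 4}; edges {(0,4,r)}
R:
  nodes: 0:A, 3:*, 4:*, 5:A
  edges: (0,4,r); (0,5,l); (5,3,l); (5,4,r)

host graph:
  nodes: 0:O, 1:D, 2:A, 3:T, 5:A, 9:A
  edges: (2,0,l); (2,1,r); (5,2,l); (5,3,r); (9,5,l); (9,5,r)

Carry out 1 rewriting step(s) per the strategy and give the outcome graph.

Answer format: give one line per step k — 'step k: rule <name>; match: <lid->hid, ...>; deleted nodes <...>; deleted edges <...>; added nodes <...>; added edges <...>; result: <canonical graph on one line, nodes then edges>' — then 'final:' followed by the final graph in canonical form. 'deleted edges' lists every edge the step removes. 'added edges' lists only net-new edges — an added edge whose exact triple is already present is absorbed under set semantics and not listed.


step 1: rule r1; match: 0->5, 1->2, 2->0, 3->1, 4->3; deleted nodes 0, 2; deleted edges (2,0,l); (2,1,r); (5,2,l); (5,3,r); added nodes 10; added edges (5,3,l); (5,10,r); (10,1,l); (10,3,r); result: nodes: 1:D, 3:T, 5:A, 9:A, 10:A edges: (5,3,l); (5,10,r); (9,5,l); (9,5,r); (10,1,l); (10,3,r)
final:
nodes: 1:D, 3:T, 5:A, 9:A, 10:A
edges: (5,3,l); (5,10,r); (9,5,l); (9,5,r); (10,1,l); (10,3,r)


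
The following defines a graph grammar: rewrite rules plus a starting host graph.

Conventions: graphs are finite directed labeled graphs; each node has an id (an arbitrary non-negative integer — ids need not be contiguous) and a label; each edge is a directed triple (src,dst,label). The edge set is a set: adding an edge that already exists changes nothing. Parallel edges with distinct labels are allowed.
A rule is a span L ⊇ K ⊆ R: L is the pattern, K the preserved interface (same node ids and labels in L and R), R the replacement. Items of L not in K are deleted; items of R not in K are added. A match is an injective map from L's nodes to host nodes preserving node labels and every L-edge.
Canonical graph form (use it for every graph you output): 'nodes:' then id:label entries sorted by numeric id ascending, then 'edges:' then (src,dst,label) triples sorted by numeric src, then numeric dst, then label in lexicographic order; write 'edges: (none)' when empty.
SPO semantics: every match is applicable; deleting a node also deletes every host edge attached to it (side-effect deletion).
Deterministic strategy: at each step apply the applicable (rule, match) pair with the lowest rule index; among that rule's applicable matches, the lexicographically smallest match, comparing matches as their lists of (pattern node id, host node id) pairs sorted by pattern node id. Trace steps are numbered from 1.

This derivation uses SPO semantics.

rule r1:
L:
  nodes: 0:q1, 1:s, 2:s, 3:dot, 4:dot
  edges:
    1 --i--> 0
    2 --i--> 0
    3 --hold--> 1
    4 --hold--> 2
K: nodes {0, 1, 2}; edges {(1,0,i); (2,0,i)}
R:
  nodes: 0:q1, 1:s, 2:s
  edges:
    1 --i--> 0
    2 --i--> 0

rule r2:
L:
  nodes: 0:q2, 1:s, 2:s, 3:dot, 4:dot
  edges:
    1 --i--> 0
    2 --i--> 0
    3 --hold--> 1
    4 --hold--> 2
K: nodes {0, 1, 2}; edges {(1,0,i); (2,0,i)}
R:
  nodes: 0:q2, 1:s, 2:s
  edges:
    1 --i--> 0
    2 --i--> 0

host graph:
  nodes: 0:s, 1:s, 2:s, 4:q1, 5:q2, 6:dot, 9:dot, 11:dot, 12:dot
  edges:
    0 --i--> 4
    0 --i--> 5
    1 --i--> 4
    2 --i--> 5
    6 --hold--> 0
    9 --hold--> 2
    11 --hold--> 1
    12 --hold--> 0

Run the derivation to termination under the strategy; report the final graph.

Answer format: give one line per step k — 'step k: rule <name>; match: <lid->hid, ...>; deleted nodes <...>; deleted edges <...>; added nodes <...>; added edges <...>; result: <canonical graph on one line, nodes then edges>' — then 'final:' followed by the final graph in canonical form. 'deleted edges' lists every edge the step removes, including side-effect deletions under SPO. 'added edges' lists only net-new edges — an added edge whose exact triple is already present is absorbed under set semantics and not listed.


step 1: rule r1; match: 0->4, 1->0, 2->1, 3->6, 4->11; deleted nodes 6, 11; deleted edges (6,0,hold); (11,1,hold); added nodes (none); added edges (none); result: nodes: 0:s, 1:s, 2:s, 4:q1, 5:q2, 9:dot, 12:dot edges: (0,4,i); (0,5,i); (1,4,i); (2,5,i); (9,2,hold); (12,0,hold)
step 2: rule r2; match: 0->5, 1->0, 2->2, 3->12, 4->9; deleted nodes 9, 12; deleted edges (9,2,hold); (12,0,hold); added nodes (none); added edges (none); result: nodes: 0:s, 1:s, 2:s, 4:q1, 5:q2 edges: (0,4,i); (0,5,i); (1,4,i); (2,5,i)
final:
nodes: 0:s, 1:s, 2:s, 4:q1, 5:q2
edges: (0,4,i); (0,5,i); (1,4,i); (2,5,i)


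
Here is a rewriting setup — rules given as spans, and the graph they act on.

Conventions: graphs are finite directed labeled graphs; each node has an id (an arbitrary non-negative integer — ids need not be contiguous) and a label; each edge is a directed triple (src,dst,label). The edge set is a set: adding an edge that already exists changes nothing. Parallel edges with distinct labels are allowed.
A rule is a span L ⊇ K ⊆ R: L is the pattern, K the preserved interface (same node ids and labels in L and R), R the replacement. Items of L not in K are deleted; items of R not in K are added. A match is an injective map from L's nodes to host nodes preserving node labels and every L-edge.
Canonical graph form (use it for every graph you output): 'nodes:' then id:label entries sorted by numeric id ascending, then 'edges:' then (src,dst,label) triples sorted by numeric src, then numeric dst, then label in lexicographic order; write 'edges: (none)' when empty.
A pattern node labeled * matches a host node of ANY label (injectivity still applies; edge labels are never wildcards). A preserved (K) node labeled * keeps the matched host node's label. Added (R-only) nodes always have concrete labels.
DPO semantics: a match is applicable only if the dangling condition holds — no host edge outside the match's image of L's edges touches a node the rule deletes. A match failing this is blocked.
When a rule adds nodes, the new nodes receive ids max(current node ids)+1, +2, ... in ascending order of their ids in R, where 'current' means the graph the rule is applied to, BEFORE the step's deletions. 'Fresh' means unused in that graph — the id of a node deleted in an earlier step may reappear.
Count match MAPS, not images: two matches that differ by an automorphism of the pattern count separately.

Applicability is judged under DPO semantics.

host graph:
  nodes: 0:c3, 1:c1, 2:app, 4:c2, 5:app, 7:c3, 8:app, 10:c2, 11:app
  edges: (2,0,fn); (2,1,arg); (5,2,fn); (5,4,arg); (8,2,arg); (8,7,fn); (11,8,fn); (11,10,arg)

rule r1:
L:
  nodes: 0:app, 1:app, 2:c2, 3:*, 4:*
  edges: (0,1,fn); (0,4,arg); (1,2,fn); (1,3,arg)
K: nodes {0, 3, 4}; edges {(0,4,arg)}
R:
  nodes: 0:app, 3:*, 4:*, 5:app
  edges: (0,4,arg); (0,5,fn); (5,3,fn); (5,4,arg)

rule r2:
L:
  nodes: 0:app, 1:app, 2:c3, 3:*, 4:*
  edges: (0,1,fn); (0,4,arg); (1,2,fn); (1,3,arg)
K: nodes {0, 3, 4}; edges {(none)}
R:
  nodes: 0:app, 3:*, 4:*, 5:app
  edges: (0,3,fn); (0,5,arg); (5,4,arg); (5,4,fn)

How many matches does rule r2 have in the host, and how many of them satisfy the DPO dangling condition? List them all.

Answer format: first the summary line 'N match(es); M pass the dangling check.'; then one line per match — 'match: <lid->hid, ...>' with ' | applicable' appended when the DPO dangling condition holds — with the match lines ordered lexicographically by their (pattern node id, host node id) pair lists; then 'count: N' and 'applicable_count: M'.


2 match(es); 1 pass the dangling check.
match: 0->5, 1->2, 2->0, 3->1, 4->4
match: 0->11, 1->8, 2->7, 3->2, 4->10 | applicable
count: 2
applicable_count: 1


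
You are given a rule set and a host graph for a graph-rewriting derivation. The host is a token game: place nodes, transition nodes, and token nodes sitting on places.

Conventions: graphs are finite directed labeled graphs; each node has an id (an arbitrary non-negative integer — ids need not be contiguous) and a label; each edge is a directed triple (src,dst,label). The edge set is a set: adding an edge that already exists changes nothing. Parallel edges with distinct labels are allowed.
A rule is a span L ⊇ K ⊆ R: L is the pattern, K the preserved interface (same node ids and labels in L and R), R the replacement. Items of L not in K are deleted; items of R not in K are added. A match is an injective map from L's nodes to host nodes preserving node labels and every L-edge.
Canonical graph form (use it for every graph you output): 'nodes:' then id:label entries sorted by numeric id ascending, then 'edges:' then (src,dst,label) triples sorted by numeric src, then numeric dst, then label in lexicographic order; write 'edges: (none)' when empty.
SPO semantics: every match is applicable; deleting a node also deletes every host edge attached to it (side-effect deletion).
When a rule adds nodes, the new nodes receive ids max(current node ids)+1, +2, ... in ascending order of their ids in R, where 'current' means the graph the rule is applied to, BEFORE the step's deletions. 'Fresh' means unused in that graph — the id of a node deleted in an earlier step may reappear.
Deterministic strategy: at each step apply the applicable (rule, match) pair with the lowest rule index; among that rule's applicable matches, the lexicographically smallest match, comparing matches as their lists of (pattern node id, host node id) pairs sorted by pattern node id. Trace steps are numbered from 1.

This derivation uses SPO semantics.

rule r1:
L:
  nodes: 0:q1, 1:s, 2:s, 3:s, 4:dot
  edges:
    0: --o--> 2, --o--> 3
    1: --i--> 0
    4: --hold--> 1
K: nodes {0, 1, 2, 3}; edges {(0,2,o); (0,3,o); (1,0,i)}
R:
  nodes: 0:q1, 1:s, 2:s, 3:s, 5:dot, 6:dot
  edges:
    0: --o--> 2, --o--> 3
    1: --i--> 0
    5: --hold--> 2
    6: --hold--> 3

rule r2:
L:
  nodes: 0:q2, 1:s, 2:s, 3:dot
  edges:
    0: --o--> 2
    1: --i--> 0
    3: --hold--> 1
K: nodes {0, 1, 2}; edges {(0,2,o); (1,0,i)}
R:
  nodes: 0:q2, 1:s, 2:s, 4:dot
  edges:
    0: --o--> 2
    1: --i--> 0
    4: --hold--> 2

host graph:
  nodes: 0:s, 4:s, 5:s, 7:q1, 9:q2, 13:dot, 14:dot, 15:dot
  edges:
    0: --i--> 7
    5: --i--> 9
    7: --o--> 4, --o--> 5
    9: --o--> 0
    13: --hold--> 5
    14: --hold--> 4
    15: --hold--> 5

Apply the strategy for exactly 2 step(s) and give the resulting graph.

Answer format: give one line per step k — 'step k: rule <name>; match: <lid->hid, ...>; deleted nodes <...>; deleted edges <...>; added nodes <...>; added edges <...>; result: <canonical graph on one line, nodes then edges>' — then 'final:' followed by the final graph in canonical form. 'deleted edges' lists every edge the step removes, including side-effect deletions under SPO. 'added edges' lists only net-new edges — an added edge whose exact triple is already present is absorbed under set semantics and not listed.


step 1: rule r2; match: 0->9, 1->5, 2->0, 3->13; deleted nodes 13; deleted edges (13,5,hold); added nodes 16; added edges (16,0,hold); result: nodes: 0:s, 4:s, 5:s, 7:q1, 9:q2, 14:dot, 15:dot, 16:dot edges: (0,7,i); (5,9,i); (7,4,o); (7,5,o); (9,0,o); (14,4,hold); (15,5,hold); (16,0,hold)
step 2: rule r1; match: 0->7, 1->0, 2->4, 3->5, 4->16; deleted nodes 16; deleted edges (16,0,hold); added nodes 17, 18; added edges (17,4,hold); (18,5,hold); result: nodes: 0:s, 4:s, 5:s, 7:q1, 9:q2, 14:dot, 15:dot, 17:dot, 18:dot edges: (0,7,i); (5,9,i); (7,4,o); (7,5,o); (9,0,o); (14,4,hold); (15,5,hold); (17,4,hold); (18,5,hold)
final:
nodes: 0:s, 4:s, 5:s, 7:q1, 9:q2, 14:dot, 15:dot, 17:dot, 18:dot
edges: (0,7,i); (5,9,i); (7,4,o); (7,5,o); (9,0,o); (14,4,hold); (15,5,hold); (17,4,hold); (18,5,hold)


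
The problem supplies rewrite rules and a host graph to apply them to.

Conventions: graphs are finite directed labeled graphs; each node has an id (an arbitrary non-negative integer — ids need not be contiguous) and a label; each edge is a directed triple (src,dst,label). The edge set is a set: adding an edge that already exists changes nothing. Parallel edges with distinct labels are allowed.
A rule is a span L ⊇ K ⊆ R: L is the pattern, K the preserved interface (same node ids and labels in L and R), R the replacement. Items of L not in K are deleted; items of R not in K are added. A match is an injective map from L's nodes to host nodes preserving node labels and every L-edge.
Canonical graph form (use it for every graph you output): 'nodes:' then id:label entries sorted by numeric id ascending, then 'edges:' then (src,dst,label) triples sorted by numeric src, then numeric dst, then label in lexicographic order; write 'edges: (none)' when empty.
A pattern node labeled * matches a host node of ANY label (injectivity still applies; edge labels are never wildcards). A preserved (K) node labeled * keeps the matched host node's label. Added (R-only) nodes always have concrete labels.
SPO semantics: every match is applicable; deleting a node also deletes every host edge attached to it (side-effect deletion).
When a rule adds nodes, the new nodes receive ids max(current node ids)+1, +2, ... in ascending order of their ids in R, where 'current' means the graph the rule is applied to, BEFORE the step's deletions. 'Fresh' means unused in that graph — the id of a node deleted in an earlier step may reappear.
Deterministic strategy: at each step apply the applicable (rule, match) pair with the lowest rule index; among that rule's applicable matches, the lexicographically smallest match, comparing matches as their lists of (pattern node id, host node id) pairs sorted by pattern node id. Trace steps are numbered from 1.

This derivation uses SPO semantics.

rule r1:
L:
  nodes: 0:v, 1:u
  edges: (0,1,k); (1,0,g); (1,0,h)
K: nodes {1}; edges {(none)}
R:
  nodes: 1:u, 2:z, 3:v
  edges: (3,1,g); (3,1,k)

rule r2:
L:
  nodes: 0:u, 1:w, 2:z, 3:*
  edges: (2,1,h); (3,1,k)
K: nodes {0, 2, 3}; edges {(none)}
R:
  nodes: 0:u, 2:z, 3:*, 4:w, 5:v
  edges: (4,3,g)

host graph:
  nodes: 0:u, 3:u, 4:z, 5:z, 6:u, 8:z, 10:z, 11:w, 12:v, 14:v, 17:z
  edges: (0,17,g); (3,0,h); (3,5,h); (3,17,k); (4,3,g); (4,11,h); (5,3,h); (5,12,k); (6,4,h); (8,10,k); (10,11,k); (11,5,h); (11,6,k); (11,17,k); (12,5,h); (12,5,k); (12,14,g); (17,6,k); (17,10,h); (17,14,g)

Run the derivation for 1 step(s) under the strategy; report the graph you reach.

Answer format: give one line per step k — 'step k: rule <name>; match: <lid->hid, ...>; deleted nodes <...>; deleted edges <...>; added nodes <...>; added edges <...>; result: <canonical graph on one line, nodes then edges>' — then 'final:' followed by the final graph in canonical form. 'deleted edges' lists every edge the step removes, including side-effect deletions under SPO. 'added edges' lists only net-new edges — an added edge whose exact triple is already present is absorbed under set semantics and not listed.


step 1: rule r2; match: 0->0, 1->11, 2->4, 3->10; deleted nodes 11; deleted edges (4,11,h); (10,11,k); (11,5,h); (11,6,k); (11,17,k); added nodes 18, 19; added edges (18,10,g); result: nodes: 0:u, 3:u, 4:z, 5:z, 6:u, 8:z, 10:z, 12:v, 14:v, 17:z, 18:w, 19:v edges: (0,17,g); (3,0,h); (3,5,h); (3,17,k); (4,3,g); (5,3,h); (5,12,k); (6,4,h); (8,10,k); (12,5,h); (12,5,k); (12,14,g); (17,6,k); (17,10,h); (17,14,g); (18,10,g)
final:
nodes: 0:u, 3:u, 4:z, 5:z, 6:u, 8:z, 10:z, 12:v, 14:v, 17:z, 18:w, 19:v
edges: (0,17,g); (3,0,h); (3,5,h); (3,17,k); (4,3,g); (5,3,h); (5,12,k); (6,4,h); (8,10,k); (12,5,h); (12,5,k); (12,14,g); (17,6,k); (17,10,h); (17,14,g); (18,10,g)


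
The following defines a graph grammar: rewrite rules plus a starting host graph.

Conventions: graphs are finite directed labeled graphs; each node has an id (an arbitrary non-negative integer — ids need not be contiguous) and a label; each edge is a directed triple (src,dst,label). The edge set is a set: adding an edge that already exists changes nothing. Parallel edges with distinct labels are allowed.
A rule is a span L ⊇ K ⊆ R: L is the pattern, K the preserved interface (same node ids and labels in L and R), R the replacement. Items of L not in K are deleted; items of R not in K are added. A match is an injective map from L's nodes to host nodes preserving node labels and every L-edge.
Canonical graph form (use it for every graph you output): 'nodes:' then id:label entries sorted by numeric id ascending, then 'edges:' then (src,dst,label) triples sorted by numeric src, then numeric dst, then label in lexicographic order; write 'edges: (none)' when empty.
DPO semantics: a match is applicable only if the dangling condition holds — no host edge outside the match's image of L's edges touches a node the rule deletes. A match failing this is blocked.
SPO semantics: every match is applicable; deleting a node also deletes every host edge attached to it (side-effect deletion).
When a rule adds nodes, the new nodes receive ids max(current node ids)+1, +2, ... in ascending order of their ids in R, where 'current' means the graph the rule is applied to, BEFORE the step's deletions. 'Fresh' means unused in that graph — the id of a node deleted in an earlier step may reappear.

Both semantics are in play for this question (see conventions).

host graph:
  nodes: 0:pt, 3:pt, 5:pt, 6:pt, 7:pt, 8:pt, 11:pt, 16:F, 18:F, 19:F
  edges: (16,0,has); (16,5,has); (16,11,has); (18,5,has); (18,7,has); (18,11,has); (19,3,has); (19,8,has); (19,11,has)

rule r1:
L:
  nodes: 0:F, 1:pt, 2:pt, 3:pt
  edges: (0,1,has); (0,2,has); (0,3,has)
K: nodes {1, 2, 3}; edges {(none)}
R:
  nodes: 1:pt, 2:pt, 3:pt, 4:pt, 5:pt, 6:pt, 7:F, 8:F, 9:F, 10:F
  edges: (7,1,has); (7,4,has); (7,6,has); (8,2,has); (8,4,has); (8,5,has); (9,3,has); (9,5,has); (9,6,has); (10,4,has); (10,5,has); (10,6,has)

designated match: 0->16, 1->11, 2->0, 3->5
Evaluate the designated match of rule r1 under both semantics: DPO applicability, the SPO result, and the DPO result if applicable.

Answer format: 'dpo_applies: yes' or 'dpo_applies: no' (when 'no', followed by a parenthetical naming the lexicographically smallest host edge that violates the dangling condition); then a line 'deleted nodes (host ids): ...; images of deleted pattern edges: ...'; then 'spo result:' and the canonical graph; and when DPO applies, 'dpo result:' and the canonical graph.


dpo_applies: yes
deleted nodes (host ids): 16; images of deleted pattern edges: (16,0,has); (16,5,has); (16,11,has)
spo result:
nodes: 0:pt, 3:pt, 5:pt, 6:pt, 7:pt, 8:pt, 11:pt, 18:F, 19:F, 20:pt, 21:pt, 22:pt, 23:F, 24:F, 25:F, 26:F
edges: (18,5,has); (18,7,has); (18,11,has); (19,3,has); (19,8,has); (19,11,has); (23,11,has); (23,20,has); (23,22,has); (24,0,has); (24,20,has); (24,21,has); (25,5,has); (25,21,has); (25,22,has); (26,20,has); (26,21,has); (26,22,has)
dpo result:
nodes: 0:pt, 3:pt, 5:pt, 6:pt, 7:pt, 8:pt, 11:pt, 18:F, 19:F, 20:pt, 21:pt, 22:pt, 23:F, 24:F, 25:F, 26:F
edges: (18,5,has); (18,7,has); (18,11,has); (19,3,has); (19,8,has); (19,11,has); (23,11,has); (23,20,has); (23,22,has); (24,0,has); (24,20,has); (24,21,has); (25,5,has); (25,21,has); (25,22,has); (26,20,has); (26,21,has); (26,22,has)


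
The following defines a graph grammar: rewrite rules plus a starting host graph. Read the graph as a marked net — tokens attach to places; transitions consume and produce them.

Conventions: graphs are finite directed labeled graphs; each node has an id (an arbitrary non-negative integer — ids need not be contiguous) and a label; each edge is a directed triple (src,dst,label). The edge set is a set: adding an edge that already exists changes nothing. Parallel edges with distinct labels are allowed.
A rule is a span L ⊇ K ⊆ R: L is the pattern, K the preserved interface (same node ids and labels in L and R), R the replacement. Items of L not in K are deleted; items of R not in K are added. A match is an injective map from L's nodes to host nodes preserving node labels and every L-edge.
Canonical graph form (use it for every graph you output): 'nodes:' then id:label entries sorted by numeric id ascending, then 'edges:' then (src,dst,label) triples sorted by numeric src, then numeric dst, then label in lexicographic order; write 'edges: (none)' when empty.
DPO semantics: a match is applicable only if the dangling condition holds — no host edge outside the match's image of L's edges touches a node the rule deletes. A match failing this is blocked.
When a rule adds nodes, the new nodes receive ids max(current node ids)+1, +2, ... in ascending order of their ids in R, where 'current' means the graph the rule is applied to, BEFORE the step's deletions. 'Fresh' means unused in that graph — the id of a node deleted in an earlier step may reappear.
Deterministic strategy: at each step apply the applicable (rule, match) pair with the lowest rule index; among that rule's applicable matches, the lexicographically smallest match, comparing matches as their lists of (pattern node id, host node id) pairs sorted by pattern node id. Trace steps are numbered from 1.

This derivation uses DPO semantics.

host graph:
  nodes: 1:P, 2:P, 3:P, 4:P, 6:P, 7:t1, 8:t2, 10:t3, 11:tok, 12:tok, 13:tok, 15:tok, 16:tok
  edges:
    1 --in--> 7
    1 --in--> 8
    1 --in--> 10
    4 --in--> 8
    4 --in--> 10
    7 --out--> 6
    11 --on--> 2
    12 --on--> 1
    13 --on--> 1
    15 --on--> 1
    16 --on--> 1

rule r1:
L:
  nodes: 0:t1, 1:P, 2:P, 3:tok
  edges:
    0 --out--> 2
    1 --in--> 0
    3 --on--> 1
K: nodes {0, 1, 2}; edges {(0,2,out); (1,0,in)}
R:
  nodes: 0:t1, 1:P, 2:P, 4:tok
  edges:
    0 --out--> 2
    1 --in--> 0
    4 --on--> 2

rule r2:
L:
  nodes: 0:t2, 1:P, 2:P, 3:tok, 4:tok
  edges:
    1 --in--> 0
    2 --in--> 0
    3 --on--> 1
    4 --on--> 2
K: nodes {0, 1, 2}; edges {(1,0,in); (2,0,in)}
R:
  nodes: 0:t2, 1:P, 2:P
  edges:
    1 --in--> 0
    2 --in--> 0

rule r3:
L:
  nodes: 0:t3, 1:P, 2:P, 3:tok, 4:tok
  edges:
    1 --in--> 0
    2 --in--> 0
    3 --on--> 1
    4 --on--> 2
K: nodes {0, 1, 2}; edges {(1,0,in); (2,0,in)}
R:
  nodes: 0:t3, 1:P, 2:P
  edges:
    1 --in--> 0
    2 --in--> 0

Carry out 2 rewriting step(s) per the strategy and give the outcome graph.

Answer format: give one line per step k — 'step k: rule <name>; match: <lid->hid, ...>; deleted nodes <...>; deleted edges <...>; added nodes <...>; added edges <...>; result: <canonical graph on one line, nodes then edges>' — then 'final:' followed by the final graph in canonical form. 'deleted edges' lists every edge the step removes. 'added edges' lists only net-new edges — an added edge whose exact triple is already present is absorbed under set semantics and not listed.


step 1: rule r1; match: 0->7, 1->1, 2->6, 3->12; deleted nodes 12; deleted edges (12,1,on); added nodes 17; added edges (17,6,on); result: nodes: 1:P, 2:P, 3:P, 4:P, 6:P, 7:t1, 8:t2, 10:t3, 11:tok, 13:tok, 15:tok, 16:tok, 17:tok edges: (1,7,in); (1,8,in); (1,10,in); (4,8,in); (4,10,in); (7,6,out); (11,2,on); (13,1,on); (15,1,on); (16,1,on); (17,6,on)
step 2: rule r1; match: 0->7, 1->1, 2->6, 3->13; deleted nodes 13; deleted edges (13,1,on); added nodes 18; added edges (18,6,on); result: nodes: 1:P, 2:P, 3:P, 4:P, 6:P, 7:t1, 8:t2, 10:t3, 11:tok, 15:tok, 16:tok, 17:tok, 18:tok edges: (1,7,in); (1,8,in); (1,10,in); (4,8,in); (4,10,in); (7,6,out); (11,2,on); (15,1,on); (16,1,on); (17,6,on); (18,6,on)
final:
nodes: 1:P, 2:P, 3:P, 4:P, 6:P, 7:t1, 8:t2, 10:t3, 11:tok, 15:tok, 16:tok, 17:tok, 18:tok
edges: (1,7,in); (1,8,in); (1,10,in); (4,8,in); (4,10,in); (7,6,out); (11,2,on); (15,1,on); (16,1,on); (17,6,on); (18,6,on)


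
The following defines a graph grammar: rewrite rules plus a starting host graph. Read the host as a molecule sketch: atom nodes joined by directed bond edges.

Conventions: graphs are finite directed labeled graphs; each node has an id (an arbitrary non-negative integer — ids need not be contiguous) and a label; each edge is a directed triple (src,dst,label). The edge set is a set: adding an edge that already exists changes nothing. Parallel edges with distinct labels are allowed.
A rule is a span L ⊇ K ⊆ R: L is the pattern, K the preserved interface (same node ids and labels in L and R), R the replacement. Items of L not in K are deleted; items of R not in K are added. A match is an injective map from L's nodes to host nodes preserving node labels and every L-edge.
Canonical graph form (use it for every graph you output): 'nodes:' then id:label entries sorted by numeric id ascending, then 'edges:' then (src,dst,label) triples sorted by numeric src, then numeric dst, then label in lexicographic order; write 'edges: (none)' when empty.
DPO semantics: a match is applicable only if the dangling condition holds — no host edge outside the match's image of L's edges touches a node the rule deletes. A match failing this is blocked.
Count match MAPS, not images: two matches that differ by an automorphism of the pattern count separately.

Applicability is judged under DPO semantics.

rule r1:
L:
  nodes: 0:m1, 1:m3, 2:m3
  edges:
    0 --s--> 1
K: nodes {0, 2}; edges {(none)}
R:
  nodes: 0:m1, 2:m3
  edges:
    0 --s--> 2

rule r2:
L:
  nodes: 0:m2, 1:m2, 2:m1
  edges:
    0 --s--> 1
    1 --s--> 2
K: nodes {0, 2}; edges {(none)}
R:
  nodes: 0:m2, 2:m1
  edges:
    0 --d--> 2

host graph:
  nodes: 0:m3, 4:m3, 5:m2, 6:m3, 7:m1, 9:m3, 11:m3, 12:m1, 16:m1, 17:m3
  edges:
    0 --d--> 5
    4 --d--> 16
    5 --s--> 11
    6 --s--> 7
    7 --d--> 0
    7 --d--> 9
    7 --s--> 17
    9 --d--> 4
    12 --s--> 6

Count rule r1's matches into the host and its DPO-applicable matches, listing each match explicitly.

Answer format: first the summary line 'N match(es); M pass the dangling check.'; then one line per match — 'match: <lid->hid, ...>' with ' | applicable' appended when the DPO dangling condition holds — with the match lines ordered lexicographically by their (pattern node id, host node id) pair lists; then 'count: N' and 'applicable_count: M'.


10 match(es); 5 pass the dangling check.
match: 0->7, 1->17, 2->0 | applicable
match: 0->7, 1->17, 2->4 | applicable
match: 0->7, 1->17, 2->6 | applicable
match: 0->7, 1->17, 2->9 | applicable
match: 0->7, 1->17, 2->11 | applicable
match: 0->12, 1->6, 2->0
match: 0->12, 1->6, 2->4
match: 0->12, 1->6, 2->9
match: 0->12, 1->6, 2->11
match: 0->12, 1->6, 2->17
count: 10
applicable_count: 5


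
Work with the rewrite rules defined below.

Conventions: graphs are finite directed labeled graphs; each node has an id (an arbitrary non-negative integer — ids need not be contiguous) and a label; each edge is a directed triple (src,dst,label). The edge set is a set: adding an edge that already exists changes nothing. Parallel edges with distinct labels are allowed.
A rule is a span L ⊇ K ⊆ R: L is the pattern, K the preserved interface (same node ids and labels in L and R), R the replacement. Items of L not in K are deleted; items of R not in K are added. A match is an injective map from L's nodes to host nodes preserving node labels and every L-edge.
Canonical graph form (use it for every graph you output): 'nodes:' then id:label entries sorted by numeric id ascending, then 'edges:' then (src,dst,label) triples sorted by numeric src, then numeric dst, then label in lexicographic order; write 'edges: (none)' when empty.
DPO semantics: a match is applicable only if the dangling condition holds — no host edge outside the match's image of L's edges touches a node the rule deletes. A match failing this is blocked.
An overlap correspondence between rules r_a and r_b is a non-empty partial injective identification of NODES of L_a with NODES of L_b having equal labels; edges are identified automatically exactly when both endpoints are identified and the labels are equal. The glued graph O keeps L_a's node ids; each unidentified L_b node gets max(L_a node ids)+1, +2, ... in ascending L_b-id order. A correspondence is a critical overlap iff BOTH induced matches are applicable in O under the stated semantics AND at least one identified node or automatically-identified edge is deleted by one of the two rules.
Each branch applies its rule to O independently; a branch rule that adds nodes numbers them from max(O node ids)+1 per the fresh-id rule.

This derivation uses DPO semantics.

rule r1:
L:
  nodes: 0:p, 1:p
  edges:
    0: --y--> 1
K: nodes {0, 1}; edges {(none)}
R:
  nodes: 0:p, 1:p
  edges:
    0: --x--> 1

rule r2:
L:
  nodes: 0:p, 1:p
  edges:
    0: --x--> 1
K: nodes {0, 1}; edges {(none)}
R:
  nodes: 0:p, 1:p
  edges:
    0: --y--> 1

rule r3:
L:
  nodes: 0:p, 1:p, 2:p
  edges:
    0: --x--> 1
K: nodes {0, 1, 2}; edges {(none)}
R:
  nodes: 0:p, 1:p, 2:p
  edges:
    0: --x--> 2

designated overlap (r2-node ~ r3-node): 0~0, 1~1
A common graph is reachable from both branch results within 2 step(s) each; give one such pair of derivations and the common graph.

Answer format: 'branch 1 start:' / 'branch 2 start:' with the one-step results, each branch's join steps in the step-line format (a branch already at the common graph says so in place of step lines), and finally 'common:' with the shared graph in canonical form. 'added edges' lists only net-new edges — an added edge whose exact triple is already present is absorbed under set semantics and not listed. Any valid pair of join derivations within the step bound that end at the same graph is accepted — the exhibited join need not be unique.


branch 1 start:
nodes: 0:p, 1:p, 2:p
edges: (0,1,y)
branch 2 start:
nodes: 0:p, 1:p, 2:p
edges: (0,2,x)
branch 1 step 1: rule r1; match: 0->0, 1->1; deleted nodes (none); deleted edges (0,1,y); added nodes (none); added edges (0,1,x); result: nodes: 0:p, 1:p, 2:p edges: (0,1,x)
branch 2 step 1: rule r3; match: 0->0, 1->2, 2->1; deleted nodes (none); deleted edges (0,2,x); added nodes (none); added edges (0,1,x); result: nodes: 0:p, 1:p, 2:p edges: (0,1,x)
common:
nodes: 0:p, 1:p, 2:p
edges: (0,1,x)


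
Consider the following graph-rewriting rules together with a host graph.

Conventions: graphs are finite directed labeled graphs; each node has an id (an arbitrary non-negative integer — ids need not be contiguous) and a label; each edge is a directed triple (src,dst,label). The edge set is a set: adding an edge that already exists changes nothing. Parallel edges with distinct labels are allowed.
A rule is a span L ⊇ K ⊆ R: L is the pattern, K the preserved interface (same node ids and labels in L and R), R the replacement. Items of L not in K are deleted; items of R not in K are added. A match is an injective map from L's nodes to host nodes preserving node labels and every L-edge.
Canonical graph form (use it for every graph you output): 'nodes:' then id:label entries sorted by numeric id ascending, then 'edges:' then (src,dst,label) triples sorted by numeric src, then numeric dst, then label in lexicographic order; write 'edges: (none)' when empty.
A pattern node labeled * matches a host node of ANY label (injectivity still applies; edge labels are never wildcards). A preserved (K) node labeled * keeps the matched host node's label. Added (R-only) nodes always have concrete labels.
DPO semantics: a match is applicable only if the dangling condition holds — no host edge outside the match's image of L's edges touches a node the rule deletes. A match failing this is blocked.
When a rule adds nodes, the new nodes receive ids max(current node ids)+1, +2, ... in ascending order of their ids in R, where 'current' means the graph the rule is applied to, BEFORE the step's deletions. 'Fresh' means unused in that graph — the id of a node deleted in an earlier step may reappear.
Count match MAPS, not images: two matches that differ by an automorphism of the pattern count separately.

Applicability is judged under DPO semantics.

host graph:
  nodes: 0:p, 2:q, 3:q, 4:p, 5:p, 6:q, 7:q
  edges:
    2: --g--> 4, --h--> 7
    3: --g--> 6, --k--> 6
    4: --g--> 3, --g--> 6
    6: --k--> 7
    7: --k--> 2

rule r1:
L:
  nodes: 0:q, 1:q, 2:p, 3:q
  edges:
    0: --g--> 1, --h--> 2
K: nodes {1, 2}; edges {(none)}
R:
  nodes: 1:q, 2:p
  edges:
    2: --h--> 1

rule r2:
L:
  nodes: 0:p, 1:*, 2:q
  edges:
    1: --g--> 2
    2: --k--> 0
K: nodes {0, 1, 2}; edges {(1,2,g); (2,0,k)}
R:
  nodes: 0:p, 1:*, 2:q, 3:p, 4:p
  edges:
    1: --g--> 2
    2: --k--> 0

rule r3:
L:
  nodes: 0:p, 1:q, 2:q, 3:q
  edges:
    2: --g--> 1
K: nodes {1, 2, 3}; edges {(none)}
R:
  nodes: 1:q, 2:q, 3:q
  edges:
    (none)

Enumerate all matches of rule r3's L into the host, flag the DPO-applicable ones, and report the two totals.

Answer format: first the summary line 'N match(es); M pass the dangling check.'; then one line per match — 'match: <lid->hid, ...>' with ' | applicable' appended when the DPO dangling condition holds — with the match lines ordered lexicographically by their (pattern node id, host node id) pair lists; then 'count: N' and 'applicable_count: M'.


6 match(es); 4 pass the dangling check.
match: 0->0, 1->6, 2->3, 3->2 | applicable
match: 0->0, 1->6, 2->3, 3->7 | applicable
match: 0->4, 1->6, 2->3, 3->2
match: 0->4, 1->6, 2->3, 3->7
match: 0->5, 1->6, 2->3, 3->2 | applicable
match: 0->5, 1->6, 2->3, 3->7 | applicable
count: 6
applicable_count: 4


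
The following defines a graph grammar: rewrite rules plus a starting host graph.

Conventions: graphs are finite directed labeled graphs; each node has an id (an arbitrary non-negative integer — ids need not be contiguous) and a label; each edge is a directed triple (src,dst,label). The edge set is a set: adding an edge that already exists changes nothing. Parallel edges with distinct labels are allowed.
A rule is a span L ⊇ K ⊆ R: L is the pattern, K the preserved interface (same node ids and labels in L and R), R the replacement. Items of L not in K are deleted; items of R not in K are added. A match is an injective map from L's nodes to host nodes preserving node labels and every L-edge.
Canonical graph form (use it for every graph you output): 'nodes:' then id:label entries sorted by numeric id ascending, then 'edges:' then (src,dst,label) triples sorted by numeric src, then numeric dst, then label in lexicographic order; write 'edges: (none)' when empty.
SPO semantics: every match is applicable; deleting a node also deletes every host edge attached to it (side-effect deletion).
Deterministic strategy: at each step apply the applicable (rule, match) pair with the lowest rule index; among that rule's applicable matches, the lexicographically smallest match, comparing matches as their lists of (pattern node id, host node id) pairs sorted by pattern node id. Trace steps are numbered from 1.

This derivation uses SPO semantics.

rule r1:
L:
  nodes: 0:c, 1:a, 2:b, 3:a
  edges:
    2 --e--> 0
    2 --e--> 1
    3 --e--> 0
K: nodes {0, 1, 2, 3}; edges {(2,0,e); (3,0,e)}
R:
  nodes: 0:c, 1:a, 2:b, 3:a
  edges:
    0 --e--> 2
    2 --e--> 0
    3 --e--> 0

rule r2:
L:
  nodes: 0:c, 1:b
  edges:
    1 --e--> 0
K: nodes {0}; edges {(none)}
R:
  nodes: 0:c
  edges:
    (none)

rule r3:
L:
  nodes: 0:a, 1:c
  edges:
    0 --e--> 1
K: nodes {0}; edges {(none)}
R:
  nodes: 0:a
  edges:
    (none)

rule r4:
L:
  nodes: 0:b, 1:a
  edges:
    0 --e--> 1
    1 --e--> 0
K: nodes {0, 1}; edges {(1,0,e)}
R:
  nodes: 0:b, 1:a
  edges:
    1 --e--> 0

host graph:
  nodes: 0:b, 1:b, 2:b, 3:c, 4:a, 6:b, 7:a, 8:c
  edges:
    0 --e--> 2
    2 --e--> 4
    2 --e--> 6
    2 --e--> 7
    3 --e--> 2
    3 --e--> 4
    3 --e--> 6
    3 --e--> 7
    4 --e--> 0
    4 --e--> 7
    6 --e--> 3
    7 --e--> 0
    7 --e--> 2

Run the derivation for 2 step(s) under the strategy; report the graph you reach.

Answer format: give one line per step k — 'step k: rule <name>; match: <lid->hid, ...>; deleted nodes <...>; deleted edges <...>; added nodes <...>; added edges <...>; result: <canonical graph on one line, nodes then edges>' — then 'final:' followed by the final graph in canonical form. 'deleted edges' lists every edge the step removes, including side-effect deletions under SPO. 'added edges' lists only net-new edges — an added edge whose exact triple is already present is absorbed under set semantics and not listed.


step 1: rule r2; match: 0->3, 1->6; deleted nodes 6; deleted edges (2,6,e); (3,6,e); (6,3,e); added nodes (none); added edges (none); result: nodes: 0:b, 1:b, 2:b, 3:c, 4:a, 7:a, 8:c edges: (0,2,e); (2,4,e); (2,7,e); (3,2,e); (3,4,e); (3,7,e); (4,0,e); (4,7,e); (7,0,e); (7,2,e)
step 2: rule r4; match: 0->2, 1->7; deleted nodes (none); deleted edges (2,7,e); added nodes (none); added edges (none); result: nodes: 0:b, 1:b, 2:b, 3:c, 4:a, 7:a, 8:c edges: (0,2,e); (2,4,e); (3,2,e); (3,4,e); (3,7,e); (4,0,e); (4,7,e); (7,0,e); (7,2,e)
final:
nodes: 0:b, 1:b, 2:b, 3:c, 4:a, 7:a, 8:c
edges: (0,2,e); (2,4,e); (3,2,e); (3,4,e); (3,7,e); (4,0,e); (4,7,e); (7,0,e); (7,2,e)


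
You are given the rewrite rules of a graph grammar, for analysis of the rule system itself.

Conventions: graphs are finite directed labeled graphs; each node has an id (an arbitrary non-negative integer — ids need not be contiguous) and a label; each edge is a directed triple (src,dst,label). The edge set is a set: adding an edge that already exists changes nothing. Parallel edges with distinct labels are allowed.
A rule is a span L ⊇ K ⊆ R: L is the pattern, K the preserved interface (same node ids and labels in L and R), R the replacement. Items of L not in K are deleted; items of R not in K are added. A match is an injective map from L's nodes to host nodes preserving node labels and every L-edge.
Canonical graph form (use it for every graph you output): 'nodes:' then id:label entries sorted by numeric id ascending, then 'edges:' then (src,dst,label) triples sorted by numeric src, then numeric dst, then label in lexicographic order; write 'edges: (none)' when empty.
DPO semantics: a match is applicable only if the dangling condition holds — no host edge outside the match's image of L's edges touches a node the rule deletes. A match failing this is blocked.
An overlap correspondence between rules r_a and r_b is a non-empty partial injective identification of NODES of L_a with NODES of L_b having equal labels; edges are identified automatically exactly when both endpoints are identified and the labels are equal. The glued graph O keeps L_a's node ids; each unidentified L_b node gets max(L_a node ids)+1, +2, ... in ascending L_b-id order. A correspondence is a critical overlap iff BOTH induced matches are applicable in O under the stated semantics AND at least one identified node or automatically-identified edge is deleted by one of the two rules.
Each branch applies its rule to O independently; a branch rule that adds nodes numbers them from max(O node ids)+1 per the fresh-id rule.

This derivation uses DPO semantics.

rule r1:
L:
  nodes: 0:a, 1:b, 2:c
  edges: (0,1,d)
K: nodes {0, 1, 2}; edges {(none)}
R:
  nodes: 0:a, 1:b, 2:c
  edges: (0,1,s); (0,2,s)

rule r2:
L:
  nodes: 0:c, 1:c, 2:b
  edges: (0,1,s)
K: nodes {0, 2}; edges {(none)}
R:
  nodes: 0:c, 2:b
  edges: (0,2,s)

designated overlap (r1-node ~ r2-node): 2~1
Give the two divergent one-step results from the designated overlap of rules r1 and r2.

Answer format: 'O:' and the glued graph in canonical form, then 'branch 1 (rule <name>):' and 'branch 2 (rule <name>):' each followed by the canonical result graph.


O:
nodes: 0:a, 1:b, 2:c, 3:c, 4:b
edges: (0,1,d); (3,2,s)
branch 1 (rule r1):
nodes: 0:a, 1:b, 2:c, 3:c, 4:b
edges: (0,1,s); (0,2,s); (3,2,s)
branch 2 (rule r2):
nodes: 0:a, 1:b, 3:c, 4:b
edges: (0,1,d); (3,4,s)
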